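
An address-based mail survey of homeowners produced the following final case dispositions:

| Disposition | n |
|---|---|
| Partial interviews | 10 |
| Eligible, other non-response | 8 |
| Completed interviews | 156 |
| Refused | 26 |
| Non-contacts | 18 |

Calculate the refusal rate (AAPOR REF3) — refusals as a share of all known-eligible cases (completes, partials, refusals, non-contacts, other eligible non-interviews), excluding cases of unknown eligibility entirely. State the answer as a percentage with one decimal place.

Num: 26
Denom: 156 + 10 + 26 + 18 + 8 = 218
REF3 = 26 / 218 = 0.1193

11.9%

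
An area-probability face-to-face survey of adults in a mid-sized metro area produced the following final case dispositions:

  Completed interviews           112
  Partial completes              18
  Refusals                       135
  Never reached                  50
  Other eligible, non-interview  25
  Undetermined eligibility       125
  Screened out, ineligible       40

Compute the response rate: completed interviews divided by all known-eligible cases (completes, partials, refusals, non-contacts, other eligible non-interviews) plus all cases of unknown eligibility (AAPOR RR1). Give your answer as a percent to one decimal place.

Numerator: 112
Base: 112 + 18 + 135 + 50 + 25 + 125 = 465
RR1 = 112 / 465 = 0.2409

24.1%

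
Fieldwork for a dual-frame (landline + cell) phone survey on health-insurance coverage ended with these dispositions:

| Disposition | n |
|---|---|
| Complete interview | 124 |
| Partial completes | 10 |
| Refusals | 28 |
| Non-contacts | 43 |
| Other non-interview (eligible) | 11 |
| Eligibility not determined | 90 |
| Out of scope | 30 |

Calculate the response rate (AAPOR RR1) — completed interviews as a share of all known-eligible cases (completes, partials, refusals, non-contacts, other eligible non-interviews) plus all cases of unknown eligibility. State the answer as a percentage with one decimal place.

Numerator: 124
Denominator: 124 + 10 + 28 + 43 + 11 + 90 = 306
RR1 = 124 / 306 = 0.4052

40.5%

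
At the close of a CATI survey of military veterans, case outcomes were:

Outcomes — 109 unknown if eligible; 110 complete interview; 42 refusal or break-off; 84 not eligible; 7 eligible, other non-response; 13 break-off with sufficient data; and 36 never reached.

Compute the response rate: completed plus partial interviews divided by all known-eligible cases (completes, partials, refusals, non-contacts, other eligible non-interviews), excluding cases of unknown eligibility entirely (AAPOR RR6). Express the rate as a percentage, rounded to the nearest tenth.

Top → 110 + 13 = 123
Denom → 110 + 13 + 42 + 36 + 7 = 208
RR6 = 123 / 208 = 0.5913

59.1%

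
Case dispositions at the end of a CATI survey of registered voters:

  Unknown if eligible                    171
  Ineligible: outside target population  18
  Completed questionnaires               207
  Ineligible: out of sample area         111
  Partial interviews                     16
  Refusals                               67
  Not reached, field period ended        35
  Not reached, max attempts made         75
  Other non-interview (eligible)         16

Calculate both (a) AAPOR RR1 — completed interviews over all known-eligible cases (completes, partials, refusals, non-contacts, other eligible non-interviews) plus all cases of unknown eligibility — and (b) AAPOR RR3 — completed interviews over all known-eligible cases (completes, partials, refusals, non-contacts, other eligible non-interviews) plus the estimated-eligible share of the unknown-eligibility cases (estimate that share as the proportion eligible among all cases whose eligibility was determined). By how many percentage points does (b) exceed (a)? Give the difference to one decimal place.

Never reached = 35 + 75 = 110
Ineligible = 18 + 111 = 129
Numerator = 207
Denom = 207 + 16 + 67 + 110 + 16 + 171 = 587
RR1 = 207 / 587 = 0.3526
Determined eligible = 207 + 16 + 67 + 110 + 16 = 416
e = 416 / (416 + 129) = 416 / 545 = 0.7633
Eligible share of unknowns = 0.7633 × 171 = 130.52
Denom = 416 + 130.52 = 546.52
RR3 = 207 / 546.52 = 0.3788
Difference = 37.88 − 35.26 = 2.62 percentage points

2.6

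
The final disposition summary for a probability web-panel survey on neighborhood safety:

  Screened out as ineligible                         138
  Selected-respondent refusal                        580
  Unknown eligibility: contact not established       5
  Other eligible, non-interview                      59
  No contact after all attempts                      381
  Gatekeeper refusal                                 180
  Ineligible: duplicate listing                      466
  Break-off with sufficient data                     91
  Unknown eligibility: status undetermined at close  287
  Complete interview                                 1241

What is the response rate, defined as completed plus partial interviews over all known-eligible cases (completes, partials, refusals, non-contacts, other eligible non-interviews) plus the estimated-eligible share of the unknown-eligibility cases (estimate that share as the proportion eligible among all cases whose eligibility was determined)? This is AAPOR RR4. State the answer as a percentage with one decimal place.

Refused = 180 + 580 = 760
Unknown eligibility = 5 + 287 = 292
Ineligible = 138 + 466 = 604
Top: 1241 + 91 = 1332
Determined eligible: 1241 + 91 + 760 + 381 + 59 = 2532
e = 2532 / (2532 + 604) = 2532 / 3136 = 0.8074
Eligible share of unknowns: 0.8074 × 292 = 235.76
Base: 2532 + 235.76 = 2767.76
RR4 = 1332 / 2767.76 = 0.4813

48.1%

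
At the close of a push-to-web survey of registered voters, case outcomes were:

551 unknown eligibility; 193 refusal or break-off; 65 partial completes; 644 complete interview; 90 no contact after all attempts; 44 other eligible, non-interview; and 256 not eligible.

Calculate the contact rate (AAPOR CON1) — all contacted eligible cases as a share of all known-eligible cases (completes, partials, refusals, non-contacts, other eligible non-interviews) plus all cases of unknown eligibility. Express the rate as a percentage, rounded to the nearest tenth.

Top: 644 + 65 + 193 + 44 = 946
Denominator: 644 + 65 + 193 + 90 + 44 + 551 = 1587
CON1 = 946 / 1587 = 0.5961

59.6%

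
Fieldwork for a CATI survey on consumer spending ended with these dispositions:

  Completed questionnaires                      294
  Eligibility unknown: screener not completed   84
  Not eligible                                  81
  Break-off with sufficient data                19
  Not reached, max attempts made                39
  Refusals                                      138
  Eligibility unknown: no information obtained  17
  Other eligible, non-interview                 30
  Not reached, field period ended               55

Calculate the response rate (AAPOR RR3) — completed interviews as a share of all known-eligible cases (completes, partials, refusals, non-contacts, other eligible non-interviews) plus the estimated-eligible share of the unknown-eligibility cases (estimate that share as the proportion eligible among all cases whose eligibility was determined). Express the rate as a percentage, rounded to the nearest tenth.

No answer / not reached = 55 + 39 = 94
Unknown if eligible = 84 + 17 = 101
Top: 294
Known eligible: 294 + 19 + 138 + 94 + 30 = 575
e = 575 / (575 + 81) = 575 / 656 = 0.8765
e × U: 0.8765 × 101 = 88.53
Denom: 575 + 88.53 = 663.53
RR3 = 294 / 663.53 = 0.4431

44.3%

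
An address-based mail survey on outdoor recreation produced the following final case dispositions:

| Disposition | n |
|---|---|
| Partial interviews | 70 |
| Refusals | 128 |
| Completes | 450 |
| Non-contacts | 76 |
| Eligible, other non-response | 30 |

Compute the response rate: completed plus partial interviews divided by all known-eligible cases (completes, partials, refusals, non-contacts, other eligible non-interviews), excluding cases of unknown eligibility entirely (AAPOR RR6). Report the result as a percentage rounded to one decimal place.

Num = 450 + 70 = 520
Denominator = 450 + 70 + 128 + 76 + 30 = 754
RR6 = 520 / 754 = 0.6897

69.0%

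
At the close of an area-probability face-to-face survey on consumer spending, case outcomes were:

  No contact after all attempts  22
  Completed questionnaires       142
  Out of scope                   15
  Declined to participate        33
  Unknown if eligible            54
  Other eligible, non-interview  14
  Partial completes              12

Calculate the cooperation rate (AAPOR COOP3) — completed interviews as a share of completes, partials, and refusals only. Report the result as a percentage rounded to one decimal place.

Top = 142
Base = 142 + 12 + 33 = 187
COOP3 = 142 / 187 = 0.7594

75.9%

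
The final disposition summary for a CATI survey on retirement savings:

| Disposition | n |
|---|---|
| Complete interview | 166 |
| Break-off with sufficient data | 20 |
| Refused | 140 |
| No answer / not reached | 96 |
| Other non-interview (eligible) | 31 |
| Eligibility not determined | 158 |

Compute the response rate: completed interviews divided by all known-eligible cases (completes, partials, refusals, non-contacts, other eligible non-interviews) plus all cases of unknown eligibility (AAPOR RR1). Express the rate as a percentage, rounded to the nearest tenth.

27.2%

Top → 166
Denominator → 166 + 20 + 140 + 96 + 31 + 158 = 611
RR1 = 166 / 611 = 0.2717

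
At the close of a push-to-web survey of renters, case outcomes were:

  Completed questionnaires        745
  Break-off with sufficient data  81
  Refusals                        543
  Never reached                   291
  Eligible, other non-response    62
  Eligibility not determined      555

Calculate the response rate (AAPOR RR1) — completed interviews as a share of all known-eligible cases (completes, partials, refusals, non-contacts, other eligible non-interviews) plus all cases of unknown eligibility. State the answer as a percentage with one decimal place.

Top: 745
Base: 745 + 81 + 543 + 291 + 62 + 555 = 2277
RR1 = 745 / 2277 = 0.3272

32.7%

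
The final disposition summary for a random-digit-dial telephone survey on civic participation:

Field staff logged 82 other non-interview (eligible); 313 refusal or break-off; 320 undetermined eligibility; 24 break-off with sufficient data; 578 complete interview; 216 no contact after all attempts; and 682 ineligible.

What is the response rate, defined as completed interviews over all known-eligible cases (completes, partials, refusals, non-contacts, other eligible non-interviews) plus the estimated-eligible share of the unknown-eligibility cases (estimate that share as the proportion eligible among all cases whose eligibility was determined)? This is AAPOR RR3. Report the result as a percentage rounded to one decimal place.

Num: 578
Known eligible: 578 + 24 + 313 + 216 + 82 = 1213
e = 1213 / (1213 + 682) = 1213 / 1895 = 0.6401
Estimated eligible among unknowns: 0.6401 × 320 = 204.83
Base: 1213 + 204.83 = 1417.83
RR3 = 578 / 1417.83 = 0.4077

40.8%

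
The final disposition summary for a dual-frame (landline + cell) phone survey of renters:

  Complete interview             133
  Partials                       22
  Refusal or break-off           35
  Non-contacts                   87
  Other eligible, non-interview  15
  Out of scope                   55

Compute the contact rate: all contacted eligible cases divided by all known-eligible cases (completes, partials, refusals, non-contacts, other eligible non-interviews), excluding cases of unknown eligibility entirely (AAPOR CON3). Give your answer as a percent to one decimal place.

70.2%

Top = 133 + 22 + 35 + 15 = 205
Base = 133 + 22 + 35 + 87 + 15 = 292
CON3 = 205 / 292 = 0.7021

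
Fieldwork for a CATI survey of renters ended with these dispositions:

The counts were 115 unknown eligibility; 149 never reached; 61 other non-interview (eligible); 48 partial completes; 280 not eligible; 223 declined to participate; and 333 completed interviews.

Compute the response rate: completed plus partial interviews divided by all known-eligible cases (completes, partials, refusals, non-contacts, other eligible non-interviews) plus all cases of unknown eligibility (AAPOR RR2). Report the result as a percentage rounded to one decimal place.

41.0%

Numerator = 333 + 48 = 381
Denominator = 333 + 48 + 223 + 149 + 61 + 115 = 929
RR2 = 381 / 929 = 0.4101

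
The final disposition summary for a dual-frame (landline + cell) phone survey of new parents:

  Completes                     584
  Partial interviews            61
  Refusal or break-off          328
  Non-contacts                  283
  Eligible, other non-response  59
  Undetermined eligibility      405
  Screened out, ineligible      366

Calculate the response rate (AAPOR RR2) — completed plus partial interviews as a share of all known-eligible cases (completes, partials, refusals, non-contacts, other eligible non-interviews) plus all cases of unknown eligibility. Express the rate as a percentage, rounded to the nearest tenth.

37.5%

Top = 584 + 61 = 645
Denom = 584 + 61 + 328 + 283 + 59 + 405 = 1720
RR2 = 645 / 1720 = 0.3750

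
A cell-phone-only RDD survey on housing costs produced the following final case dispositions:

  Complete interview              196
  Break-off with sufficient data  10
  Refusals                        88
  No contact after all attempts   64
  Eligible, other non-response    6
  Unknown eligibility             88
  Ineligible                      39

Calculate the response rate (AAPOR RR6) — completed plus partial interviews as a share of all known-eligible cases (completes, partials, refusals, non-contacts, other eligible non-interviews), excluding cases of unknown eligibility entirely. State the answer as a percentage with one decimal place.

56.6%

Top → 196 + 10 = 206
Denominator → 196 + 10 + 88 + 64 + 6 = 364
RR6 = 206 / 364 = 0.5659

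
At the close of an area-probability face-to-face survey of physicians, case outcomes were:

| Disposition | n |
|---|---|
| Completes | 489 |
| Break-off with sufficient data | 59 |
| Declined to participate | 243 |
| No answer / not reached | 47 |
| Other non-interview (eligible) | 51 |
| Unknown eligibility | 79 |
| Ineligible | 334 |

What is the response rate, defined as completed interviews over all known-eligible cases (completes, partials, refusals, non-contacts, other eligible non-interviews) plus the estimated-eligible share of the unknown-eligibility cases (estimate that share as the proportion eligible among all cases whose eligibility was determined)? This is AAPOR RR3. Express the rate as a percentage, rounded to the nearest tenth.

51.7%

Numerator: 489
Eligible (known): 489 + 59 + 243 + 47 + 51 = 889
e = 889 / (889 + 334) = 889 / 1223 = 0.7269
Estimated eligible among unknowns: 0.7269 × 79 = 57.43
Denominator: 889 + 57.43 = 946.43
RR3 = 489 / 946.43 = 0.5167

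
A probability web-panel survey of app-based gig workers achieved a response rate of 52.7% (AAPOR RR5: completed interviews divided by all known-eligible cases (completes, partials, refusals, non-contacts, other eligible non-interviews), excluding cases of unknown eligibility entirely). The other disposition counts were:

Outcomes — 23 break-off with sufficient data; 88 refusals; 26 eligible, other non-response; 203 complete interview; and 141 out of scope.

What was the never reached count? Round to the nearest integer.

45

RR5 = 203 / D = 0.527
D = 203 / 0.527 = 385.2
Remaining denominator categories sum to 340
never reached = 385.2 − 340 ≈ 45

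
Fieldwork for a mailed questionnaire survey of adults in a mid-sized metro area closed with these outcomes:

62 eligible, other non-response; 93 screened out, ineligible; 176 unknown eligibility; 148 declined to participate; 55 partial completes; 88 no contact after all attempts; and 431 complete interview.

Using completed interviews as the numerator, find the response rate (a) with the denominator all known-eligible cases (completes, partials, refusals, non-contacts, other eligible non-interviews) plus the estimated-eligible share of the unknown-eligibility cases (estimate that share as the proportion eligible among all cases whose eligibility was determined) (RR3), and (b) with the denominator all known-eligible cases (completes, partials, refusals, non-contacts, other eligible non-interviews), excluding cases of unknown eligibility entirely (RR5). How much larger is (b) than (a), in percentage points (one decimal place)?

9.2

Top: 431
Eligible (known): 431 + 55 + 148 + 88 + 62 = 784
e = 784 / (784 + 93) = 784 / 877 = 0.8940
Estimated eligible among unknowns: 0.8940 × 176 = 157.34
Denominator: 784 + 157.34 = 941.34
RR3 = 431 / 941.34 = 0.4579
Denominator: 431 + 55 + 148 + 88 + 62 = 784
RR5 = 431 / 784 = 0.5497
Difference = 54.97 − 45.79 = 9.18 percentage points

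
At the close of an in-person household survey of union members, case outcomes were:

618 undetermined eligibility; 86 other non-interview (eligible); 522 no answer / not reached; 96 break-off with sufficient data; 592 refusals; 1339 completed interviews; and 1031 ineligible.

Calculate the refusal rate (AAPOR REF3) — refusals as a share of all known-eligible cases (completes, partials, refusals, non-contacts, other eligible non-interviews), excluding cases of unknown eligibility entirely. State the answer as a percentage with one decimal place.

Top = 592
Denom = 1339 + 96 + 592 + 522 + 86 = 2635
REF3 = 592 / 2635 = 0.2247

22.5%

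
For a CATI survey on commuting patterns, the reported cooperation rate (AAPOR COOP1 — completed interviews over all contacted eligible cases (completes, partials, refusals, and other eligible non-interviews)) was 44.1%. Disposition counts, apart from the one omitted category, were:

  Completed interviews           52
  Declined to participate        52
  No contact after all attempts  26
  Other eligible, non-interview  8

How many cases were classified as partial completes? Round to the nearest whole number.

6

COOP1 = 52 / D = 0.441
D = 52 / 0.441 = 117.9
Other denominator terms total 112
partial completes = 117.9 − 112 ≈ 6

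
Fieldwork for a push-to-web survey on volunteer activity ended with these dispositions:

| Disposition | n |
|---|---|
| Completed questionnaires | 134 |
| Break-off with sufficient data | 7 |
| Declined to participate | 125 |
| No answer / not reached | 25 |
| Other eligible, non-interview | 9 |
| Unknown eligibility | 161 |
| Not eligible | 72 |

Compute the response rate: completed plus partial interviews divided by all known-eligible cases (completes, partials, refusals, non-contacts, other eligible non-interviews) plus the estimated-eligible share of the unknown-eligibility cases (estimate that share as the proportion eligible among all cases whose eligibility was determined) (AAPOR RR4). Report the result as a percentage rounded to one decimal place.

Num → 134 + 7 = 141
Eligible (known) → 134 + 7 + 125 + 25 + 9 = 300
e = 300 / (300 + 72) = 300 / 372 = 0.8065
Eligible share of unknowns → 0.8065 × 161 = 129.85
Base → 300 + 129.85 = 429.85
RR4 = 141 / 429.85 = 0.3280

32.8%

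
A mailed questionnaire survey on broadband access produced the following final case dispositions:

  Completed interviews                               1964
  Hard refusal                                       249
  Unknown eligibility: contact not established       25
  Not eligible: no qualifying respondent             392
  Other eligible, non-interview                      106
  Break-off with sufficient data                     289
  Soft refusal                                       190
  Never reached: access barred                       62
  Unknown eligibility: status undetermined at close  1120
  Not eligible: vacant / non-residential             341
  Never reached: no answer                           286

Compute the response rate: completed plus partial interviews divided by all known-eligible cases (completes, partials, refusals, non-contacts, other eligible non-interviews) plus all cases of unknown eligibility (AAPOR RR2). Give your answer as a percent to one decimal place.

Refusals = 249 + 190 = 439
No answer / not reached = 286 + 62 = 348
Unknown if eligible = 25 + 1120 = 1145
Not eligible = 392 + 341 = 733
Num: 1964 + 289 = 2253
Denominator: 1964 + 289 + 439 + 348 + 106 + 1145 = 4291
RR2 = 2253 / 4291 = 0.5251

52.5%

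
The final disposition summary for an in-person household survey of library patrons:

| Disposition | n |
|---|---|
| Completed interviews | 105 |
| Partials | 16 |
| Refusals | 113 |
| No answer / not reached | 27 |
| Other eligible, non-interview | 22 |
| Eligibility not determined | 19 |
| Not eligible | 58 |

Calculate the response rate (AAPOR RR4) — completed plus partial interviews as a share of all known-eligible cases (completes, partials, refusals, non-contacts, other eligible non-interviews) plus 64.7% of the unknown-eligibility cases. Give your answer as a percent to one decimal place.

Numerator = 105 + 16 = 121
Determined eligible = 105 + 16 + 113 + 27 + 22 = 283
e × U = 0.6470 × 19 = 12.29
Denominator = 283 + 12.29 = 295.29
RR4 = 121 / 295.29 = 0.4098

41.0%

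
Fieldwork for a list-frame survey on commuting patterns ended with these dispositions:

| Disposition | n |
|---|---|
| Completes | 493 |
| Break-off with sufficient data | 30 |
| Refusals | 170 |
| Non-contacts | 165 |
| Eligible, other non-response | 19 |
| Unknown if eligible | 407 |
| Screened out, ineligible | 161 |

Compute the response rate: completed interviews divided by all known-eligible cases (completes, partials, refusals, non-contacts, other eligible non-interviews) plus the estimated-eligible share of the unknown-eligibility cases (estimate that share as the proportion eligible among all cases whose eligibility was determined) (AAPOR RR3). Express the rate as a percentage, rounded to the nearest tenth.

40.4%

Numerator = 493
Known eligible = 493 + 30 + 170 + 165 + 19 = 877
e = 877 / (877 + 161) = 877 / 1038 = 0.8449
Eligible share of unknowns = 0.8449 × 407 = 343.87
Denom = 877 + 343.87 = 1220.87
RR3 = 493 / 1220.87 = 0.4038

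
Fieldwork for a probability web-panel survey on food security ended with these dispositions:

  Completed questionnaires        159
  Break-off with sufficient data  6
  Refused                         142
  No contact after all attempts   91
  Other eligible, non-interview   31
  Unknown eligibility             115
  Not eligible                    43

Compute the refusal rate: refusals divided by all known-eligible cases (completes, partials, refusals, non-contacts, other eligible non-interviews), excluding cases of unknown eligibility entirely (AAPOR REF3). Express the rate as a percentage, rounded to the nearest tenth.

Num: 142
Denom: 159 + 6 + 142 + 91 + 31 = 429
REF3 = 142 / 429 = 0.3310

33.1%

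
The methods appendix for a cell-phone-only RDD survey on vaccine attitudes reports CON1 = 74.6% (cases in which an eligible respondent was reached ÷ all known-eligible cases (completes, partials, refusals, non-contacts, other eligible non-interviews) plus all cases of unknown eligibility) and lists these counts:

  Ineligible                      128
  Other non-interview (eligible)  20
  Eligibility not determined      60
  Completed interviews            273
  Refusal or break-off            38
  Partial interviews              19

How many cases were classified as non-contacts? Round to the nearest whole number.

Num → 273 + 19 + 38 + 20 = 350
CON1 = 350 / D = 0.746
D = 350 / 0.746 = 469.2
Remaining denominator categories sum to 410
non-contacts = 469.2 − 410 ≈ 59

59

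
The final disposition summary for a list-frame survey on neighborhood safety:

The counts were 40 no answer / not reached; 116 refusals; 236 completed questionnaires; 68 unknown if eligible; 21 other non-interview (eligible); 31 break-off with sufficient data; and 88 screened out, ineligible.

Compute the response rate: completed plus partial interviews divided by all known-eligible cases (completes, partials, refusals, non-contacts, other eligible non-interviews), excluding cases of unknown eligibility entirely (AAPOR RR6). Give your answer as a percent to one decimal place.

Num → 236 + 31 = 267
Denom → 236 + 31 + 116 + 40 + 21 = 444
RR6 = 267 / 444 = 0.6014

60.1%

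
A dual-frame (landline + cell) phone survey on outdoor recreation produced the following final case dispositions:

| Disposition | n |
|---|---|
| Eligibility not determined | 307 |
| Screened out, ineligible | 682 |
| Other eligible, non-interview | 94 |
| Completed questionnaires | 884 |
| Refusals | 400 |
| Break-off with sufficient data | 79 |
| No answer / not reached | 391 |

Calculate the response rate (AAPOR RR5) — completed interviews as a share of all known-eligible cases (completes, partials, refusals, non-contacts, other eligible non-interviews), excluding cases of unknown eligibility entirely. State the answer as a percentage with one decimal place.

47.8%

Numerator → 884
Denom → 884 + 79 + 400 + 391 + 94 = 1848
RR5 = 884 / 1848 = 0.4784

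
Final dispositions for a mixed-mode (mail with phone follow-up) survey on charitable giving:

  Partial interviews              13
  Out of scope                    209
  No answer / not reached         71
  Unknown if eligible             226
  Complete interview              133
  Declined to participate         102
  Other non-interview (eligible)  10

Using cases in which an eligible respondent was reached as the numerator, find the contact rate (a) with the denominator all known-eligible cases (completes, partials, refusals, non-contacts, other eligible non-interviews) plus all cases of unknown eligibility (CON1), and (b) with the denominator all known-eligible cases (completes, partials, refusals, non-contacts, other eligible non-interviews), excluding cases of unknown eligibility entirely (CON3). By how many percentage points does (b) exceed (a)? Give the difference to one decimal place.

Num = 133 + 13 + 102 + 10 = 258
Base = 133 + 13 + 102 + 71 + 10 + 226 = 555
CON1 = 258 / 555 = 0.4649
Base = 133 + 13 + 102 + 71 + 10 = 329
CON3 = 258 / 329 = 0.7842
Difference = 78.42 − 46.49 = 31.93 percentage points

31.9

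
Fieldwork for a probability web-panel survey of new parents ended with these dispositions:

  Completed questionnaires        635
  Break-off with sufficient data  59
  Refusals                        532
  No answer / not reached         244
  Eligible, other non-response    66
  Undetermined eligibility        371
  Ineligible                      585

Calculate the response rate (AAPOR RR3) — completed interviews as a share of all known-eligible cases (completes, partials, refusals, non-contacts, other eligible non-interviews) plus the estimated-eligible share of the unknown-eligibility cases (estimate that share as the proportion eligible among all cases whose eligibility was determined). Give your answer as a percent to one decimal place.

Numerator → 635
Eligible (known) → 635 + 59 + 532 + 244 + 66 = 1536
e = 1536 / (1536 + 585) = 1536 / 2121 = 0.7242
Estimated eligible among unknowns → 0.7242 × 371 = 268.68
Denom → 1536 + 268.68 = 1804.68
RR3 = 635 / 1804.68 = 0.3519

35.2%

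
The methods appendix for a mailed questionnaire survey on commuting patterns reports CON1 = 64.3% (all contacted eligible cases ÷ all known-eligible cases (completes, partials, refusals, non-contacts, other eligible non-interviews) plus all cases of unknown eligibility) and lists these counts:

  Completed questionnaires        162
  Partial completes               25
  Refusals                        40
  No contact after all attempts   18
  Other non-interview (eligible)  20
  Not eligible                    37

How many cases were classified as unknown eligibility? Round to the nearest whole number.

Numerator → 162 + 25 + 40 + 20 = 247
CON1 = 247 / D = 0.643
D = 247 / 0.643 = 384.1
Rest of base = 265
unknown eligibility = 384.1 − 265 ≈ 119

119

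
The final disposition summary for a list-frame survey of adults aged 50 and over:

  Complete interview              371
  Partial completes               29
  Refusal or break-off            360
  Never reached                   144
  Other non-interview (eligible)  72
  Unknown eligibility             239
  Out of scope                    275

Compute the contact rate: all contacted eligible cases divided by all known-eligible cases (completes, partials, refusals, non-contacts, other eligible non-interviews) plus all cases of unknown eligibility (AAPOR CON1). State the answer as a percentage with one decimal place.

68.5%

Num: 371 + 29 + 360 + 72 = 832
Base: 371 + 29 + 360 + 144 + 72 + 239 = 1215
CON1 = 832 / 1215 = 0.6848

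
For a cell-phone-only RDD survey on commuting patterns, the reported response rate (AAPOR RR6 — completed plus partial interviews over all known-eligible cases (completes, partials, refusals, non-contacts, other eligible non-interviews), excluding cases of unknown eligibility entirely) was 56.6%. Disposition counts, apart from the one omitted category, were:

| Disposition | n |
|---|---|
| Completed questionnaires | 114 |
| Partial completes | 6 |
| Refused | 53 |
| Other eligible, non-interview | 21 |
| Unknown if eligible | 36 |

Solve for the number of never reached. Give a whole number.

Top: 114 + 6 = 120
RR6 = 120 / D = 0.566
D = 120 / 0.566 = 212.0
Remaining denominator categories sum to 194
never reached = 212.0 − 194 ≈ 18

18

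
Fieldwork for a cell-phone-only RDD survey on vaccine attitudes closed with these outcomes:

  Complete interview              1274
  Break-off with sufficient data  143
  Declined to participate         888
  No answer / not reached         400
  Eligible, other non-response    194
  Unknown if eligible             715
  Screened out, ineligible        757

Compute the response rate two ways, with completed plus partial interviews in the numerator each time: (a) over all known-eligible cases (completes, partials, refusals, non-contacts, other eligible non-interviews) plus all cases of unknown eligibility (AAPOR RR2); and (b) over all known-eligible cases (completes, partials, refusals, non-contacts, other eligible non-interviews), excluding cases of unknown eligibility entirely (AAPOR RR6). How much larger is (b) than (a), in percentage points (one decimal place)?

Top: 1274 + 143 = 1417
Base: 1274 + 143 + 888 + 400 + 194 + 715 = 3614
RR2 = 1417 / 3614 = 0.3921
Base: 1274 + 143 + 888 + 400 + 194 = 2899
RR6 = 1417 / 2899 = 0.4888
Difference = 48.88 − 39.21 = 9.67 percentage points

9.7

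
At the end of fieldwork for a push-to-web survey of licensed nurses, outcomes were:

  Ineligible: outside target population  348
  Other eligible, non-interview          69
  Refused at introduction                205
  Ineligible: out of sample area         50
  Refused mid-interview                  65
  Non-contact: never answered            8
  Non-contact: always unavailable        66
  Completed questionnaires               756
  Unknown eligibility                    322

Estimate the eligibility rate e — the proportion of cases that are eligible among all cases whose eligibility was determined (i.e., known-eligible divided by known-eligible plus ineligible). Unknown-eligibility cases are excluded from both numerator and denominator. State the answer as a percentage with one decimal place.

Refusal or break-off = 205 + 65 = 270
No contact after all attempts = 8 + 66 = 74
Ineligible = 348 + 50 = 398
Eligible (known) → 756 + 270 + 74 + 69 = 1169
e = 1169 / (1169 + 398) = 1169 / 1567 = 0.7460

74.6%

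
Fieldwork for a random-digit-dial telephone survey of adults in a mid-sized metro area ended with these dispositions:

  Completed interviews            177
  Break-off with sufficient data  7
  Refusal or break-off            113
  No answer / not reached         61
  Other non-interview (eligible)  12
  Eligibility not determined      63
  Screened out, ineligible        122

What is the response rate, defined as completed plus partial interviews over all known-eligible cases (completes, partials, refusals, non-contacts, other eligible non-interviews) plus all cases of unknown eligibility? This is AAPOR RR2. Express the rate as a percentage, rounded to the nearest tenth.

42.5%

Num = 177 + 7 = 184
Denom = 177 + 7 + 113 + 61 + 12 + 63 = 433
RR2 = 184 / 433 = 0.4249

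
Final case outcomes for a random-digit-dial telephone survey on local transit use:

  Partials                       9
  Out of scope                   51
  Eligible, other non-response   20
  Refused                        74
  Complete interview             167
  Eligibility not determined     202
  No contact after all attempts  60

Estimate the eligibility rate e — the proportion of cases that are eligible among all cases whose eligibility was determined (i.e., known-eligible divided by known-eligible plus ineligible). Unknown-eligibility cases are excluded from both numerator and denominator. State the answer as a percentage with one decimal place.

86.6%

Eligible (known): 167 + 9 + 74 + 60 + 20 = 330
e = 330 / (330 + 51) = 330 / 381 = 0.8661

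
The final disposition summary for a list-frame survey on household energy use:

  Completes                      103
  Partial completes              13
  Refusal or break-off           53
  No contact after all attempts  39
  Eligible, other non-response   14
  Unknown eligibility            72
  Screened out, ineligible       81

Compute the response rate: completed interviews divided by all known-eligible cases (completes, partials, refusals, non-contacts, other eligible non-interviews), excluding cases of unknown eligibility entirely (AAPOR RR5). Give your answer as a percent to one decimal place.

Top = 103
Denom = 103 + 13 + 53 + 39 + 14 = 222
RR5 = 103 / 222 = 0.4640

46.4%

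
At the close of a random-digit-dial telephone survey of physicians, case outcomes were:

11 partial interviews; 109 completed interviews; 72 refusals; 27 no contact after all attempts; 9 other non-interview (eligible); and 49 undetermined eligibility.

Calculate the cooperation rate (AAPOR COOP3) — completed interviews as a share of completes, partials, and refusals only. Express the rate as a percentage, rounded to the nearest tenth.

Numerator → 109
Denominator → 109 + 11 + 72 = 192
COOP3 = 109 / 192 = 0.5677

56.8%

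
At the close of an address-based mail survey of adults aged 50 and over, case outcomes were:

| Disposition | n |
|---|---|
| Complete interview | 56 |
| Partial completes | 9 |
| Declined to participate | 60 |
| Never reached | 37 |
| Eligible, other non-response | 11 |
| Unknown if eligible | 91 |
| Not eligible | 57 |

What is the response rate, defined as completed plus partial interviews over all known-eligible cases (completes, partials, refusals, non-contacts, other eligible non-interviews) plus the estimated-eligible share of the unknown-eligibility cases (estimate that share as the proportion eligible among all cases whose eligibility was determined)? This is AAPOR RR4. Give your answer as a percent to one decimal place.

Num = 56 + 9 = 65
Known eligible = 56 + 9 + 60 + 37 + 11 = 173
e = 173 / (173 + 57) = 173 / 230 = 0.7522
Eligible share of unknowns = 0.7522 × 91 = 68.45
Denominator = 173 + 68.45 = 241.45
RR4 = 65 / 241.45 = 0.2692

26.9%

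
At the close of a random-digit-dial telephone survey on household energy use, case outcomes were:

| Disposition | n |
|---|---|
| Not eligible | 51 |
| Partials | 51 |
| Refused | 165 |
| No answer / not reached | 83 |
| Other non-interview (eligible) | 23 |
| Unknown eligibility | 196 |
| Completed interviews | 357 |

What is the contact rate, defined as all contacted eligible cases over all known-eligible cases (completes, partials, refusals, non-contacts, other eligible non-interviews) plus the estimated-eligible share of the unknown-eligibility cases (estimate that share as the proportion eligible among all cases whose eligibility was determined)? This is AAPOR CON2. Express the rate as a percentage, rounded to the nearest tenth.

Num = 357 + 51 + 165 + 23 = 596
Eligible (known) = 357 + 51 + 165 + 83 + 23 = 679
e = 679 / (679 + 51) = 679 / 730 = 0.9301
Estimated eligible among unknowns = 0.9301 × 196 = 182.30
Denom = 679 + 182.30 = 861.30
CON2 = 596 / 861.30 = 0.6920

69.2%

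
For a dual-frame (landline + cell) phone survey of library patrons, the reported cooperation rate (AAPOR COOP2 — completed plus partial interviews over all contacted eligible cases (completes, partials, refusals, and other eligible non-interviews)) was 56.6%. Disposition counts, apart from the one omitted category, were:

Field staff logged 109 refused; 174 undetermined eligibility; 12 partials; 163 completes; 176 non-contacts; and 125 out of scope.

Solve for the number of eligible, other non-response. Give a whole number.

25

Num: 163 + 12 = 175
COOP2 = 175 / D = 0.566
D = 175 / 0.566 = 309.2
Remaining denominator categories sum to 284
eligible, other non-response = 309.2 − 284 ≈ 25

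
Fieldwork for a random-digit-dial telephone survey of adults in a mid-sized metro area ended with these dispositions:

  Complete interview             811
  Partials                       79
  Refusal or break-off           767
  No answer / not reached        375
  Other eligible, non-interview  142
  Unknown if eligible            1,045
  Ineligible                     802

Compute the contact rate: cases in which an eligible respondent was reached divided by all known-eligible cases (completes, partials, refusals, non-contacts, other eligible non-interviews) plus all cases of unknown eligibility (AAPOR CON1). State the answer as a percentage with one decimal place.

Top → 811 + 79 + 767 + 142 = 1799
Denominator → 811 + 79 + 767 + 375 + 142 + 1045 = 3219
CON1 = 1799 / 3219 = 0.5589

55.9%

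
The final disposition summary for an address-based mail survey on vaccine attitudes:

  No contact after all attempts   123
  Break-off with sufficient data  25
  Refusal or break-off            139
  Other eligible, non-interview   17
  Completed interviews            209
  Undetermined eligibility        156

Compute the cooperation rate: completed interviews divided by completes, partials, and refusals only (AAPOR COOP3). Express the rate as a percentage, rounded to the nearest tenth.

56.0%

Num: 209
Base: 209 + 25 + 139 = 373
COOP3 = 209 / 373 = 0.5603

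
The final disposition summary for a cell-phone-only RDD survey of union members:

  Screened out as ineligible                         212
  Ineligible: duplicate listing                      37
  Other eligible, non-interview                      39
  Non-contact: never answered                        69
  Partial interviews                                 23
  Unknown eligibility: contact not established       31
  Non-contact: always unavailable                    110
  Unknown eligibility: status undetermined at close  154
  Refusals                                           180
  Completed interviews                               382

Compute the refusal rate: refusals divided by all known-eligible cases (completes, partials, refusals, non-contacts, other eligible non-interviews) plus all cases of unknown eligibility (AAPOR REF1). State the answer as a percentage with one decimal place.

18.2%

Non-contacts = 69 + 110 = 179
Undetermined eligibility = 31 + 154 = 185
Screened out, ineligible = 212 + 37 = 249
Top = 180
Denominator = 382 + 23 + 180 + 179 + 39 + 185 = 988
REF1 = 180 / 988 = 0.1822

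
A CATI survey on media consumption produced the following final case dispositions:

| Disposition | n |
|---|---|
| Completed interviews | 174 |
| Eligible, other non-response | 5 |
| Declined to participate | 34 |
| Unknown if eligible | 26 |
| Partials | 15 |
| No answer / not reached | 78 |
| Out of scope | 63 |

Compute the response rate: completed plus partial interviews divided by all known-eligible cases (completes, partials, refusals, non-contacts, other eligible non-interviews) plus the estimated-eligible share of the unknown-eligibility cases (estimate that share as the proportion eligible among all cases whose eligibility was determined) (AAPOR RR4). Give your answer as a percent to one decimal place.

57.7%

Num = 174 + 15 = 189
Known eligible = 174 + 15 + 34 + 78 + 5 = 306
e = 306 / (306 + 63) = 306 / 369 = 0.8293
e × U = 0.8293 × 26 = 21.56
Denominator = 306 + 21.56 = 327.56
RR4 = 189 / 327.56 = 0.5770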